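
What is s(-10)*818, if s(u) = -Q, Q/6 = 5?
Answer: -24540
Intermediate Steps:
Q = 30 (Q = 6*5 = 30)
s(u) = -30 (s(u) = -1*30 = -30)
s(-10)*818 = -30*818 = -24540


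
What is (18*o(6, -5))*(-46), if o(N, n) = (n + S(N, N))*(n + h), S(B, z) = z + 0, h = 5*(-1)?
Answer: 8280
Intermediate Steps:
h = -5
S(B, z) = z
o(N, n) = (-5 + n)*(N + n) (o(N, n) = (n + N)*(n - 5) = (N + n)*(-5 + n) = (-5 + n)*(N + n))
(18*o(6, -5))*(-46) = (18*((-5)**2 - 5*6 - 5*(-5) + 6*(-5)))*(-46) = (18*(25 - 30 + 25 - 30))*(-46) = (18*(-10))*(-46) = -180*(-46) = 8280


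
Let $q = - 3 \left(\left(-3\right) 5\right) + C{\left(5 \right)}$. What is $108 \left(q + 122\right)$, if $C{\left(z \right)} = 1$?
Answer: $18144$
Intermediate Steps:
$q = 46$ ($q = - 3 \left(\left(-3\right) 5\right) + 1 = \left(-3\right) \left(-15\right) + 1 = 45 + 1 = 46$)
$108 \left(q + 122\right) = 108 \left(46 + 122\right) = 108 \cdot 168 = 18144$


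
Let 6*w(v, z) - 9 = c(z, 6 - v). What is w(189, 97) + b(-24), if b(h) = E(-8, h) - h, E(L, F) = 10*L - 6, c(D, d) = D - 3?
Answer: -269/6 ≈ -44.833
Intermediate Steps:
c(D, d) = -3 + D
w(v, z) = 1 + z/6 (w(v, z) = 3/2 + (-3 + z)/6 = 3/2 + (-½ + z/6) = 1 + z/6)
E(L, F) = -6 + 10*L
b(h) = -86 - h (b(h) = (-6 + 10*(-8)) - h = (-6 - 80) - h = -86 - h)
w(189, 97) + b(-24) = (1 + (⅙)*97) + (-86 - 1*(-24)) = (1 + 97/6) + (-86 + 24) = 103/6 - 62 = -269/6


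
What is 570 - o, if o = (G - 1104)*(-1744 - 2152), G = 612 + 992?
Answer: 1948570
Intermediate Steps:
G = 1604
o = -1948000 (o = (1604 - 1104)*(-1744 - 2152) = 500*(-3896) = -1948000)
570 - o = 570 - 1*(-1948000) = 570 + 1948000 = 1948570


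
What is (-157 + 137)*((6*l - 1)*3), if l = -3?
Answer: 1140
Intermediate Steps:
(-157 + 137)*((6*l - 1)*3) = (-157 + 137)*((6*(-3) - 1)*3) = -20*(-18 - 1)*3 = -(-380)*3 = -20*(-57) = 1140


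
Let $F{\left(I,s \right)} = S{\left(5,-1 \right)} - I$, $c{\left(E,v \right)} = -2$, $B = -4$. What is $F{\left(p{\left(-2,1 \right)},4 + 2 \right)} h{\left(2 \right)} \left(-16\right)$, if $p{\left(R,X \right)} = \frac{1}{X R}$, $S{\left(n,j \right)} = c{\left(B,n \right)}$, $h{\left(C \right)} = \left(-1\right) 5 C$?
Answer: $-240$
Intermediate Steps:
$h{\left(C \right)} = - 5 C$
$S{\left(n,j \right)} = -2$
$p{\left(R,X \right)} = \frac{1}{R X}$
$F{\left(I,s \right)} = -2 - I$
$F{\left(p{\left(-2,1 \right)},4 + 2 \right)} h{\left(2 \right)} \left(-16\right) = \left(-2 - \frac{1}{\left(-2\right) 1}\right) \left(\left(-5\right) 2\right) \left(-16\right) = \left(-2 - \left(- \frac{1}{2}\right) 1\right) \left(-10\right) \left(-16\right) = \left(-2 - - \frac{1}{2}\right) \left(-10\right) \left(-16\right) = \left(-2 + \frac{1}{2}\right) \left(-10\right) \left(-16\right) = \left(- \frac{3}{2}\right) \left(-10\right) \left(-16\right) = 15 \left(-16\right) = -240$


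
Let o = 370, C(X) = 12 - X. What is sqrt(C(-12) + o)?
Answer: sqrt(394) ≈ 19.849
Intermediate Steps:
sqrt(C(-12) + o) = sqrt((12 - 1*(-12)) + 370) = sqrt((12 + 12) + 370) = sqrt(24 + 370) = sqrt(394)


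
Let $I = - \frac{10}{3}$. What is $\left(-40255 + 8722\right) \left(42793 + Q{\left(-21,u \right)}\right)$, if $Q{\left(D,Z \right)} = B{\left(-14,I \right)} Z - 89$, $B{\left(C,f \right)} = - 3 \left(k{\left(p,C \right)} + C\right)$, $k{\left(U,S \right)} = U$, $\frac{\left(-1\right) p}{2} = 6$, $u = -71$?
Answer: $-1171955478$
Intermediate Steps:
$p = -12$ ($p = \left(-2\right) 6 = -12$)
$I = - \frac{10}{3}$ ($I = \left(-10\right) \frac{1}{3} = - \frac{10}{3} \approx -3.3333$)
$B{\left(C,f \right)} = 36 - 3 C$ ($B{\left(C,f \right)} = - 3 \left(-12 + C\right) = 36 - 3 C$)
$Q{\left(D,Z \right)} = -89 + 78 Z$ ($Q{\left(D,Z \right)} = \left(36 - -42\right) Z - 89 = \left(36 + 42\right) Z - 89 = 78 Z - 89 = -89 + 78 Z$)
$\left(-40255 + 8722\right) \left(42793 + Q{\left(-21,u \right)}\right) = \left(-40255 + 8722\right) \left(42793 + \left(-89 + 78 \left(-71\right)\right)\right) = - 31533 \left(42793 - 5627\right) = \left(-31533\right) 37166 = -1171955478$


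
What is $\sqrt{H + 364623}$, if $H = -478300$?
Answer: $i \sqrt{113677} \approx 337.16 i$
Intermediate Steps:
$\sqrt{H + 364623} = \sqrt{-478300 + 364623} = \sqrt{-113677} = i \sqrt{113677}$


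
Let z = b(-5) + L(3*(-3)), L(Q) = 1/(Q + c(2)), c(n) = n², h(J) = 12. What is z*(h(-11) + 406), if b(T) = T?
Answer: -10868/5 ≈ -2173.6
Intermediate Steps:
L(Q) = 1/(4 + Q) (L(Q) = 1/(Q + 2²) = 1/(Q + 4) = 1/(4 + Q))
z = -26/5 (z = -5 + 1/(4 + 3*(-3)) = -5 + 1/(4 - 9) = -5 + 1/(-5) = -5 - ⅕ = -26/5 ≈ -5.2000)
z*(h(-11) + 406) = -26*(12 + 406)/5 = -26/5*418 = -10868/5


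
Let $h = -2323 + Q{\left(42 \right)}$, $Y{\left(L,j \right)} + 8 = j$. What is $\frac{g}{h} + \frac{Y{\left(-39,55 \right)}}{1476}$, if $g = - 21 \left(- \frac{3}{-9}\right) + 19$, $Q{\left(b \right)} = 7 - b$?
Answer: $\frac{5173}{193356} \approx 0.026754$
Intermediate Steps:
$Y{\left(L,j \right)} = -8 + j$
$g = 12$ ($g = - 21 \left(\left(-3\right) \left(- \frac{1}{9}\right)\right) + 19 = \left(-21\right) \frac{1}{3} + 19 = -7 + 19 = 12$)
$h = -2358$ ($h = -2323 + \left(7 - 42\right) = -2323 - 35 = -2358$)
$\frac{g}{h} + \frac{Y{\left(-39,55 \right)}}{1476} = \frac{12}{-2358} + \frac{-8 + 55}{1476} = 12 \left(- \frac{1}{2358}\right) + 47 \cdot \frac{1}{1476} = - \frac{2}{393} + \frac{47}{1476} = \frac{5173}{193356}$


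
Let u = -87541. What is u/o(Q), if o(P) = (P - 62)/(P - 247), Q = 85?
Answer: 14181642/23 ≈ 6.1659e+5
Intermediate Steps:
o(P) = (-62 + P)/(-247 + P)
u/o(Q) = -87541*(-247 + 85)/(-62 + 85) = -87541/(23/(-162)) = -87541/((-1/162*23)) = -87541/(-23/162) = -87541*(-162/23) = 14181642/23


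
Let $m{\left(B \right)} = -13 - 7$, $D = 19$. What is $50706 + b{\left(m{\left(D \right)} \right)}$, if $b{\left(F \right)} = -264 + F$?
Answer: $50422$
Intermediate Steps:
$m{\left(B \right)} = -20$ ($m{\left(B \right)} = -13 - 7 = -20$)
$50706 + b{\left(m{\left(D \right)} \right)} = 50706 - 284 = 50422$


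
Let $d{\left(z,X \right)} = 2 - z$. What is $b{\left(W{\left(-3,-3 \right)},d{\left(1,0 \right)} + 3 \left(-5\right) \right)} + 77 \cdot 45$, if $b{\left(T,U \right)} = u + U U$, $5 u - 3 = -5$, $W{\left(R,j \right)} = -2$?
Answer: $\frac{18303}{5} \approx 3660.6$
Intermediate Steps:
$u = - \frac{2}{5}$ ($u = \frac{3}{5} + \frac{1}{5} \left(-5\right) = \frac{3}{5} - 1 = - \frac{2}{5} \approx -0.4$)
$b{\left(T,U \right)} = - \frac{2}{5} + U^{2}$ ($b{\left(T,U \right)} = - \frac{2}{5} + U U = - \frac{2}{5} + U^{2}$)
$b{\left(W{\left(-3,-3 \right)},d{\left(1,0 \right)} + 3 \left(-5\right) \right)} + 77 \cdot 45 = \left(- \frac{2}{5} + \left(\left(2 - 1\right) + 3 \left(-5\right)\right)^{2}\right) + 77 \cdot 45 = \left(- \frac{2}{5} + \left(\left(2 - 1\right) - 15\right)^{2}\right) + 3465 = \left(- \frac{2}{5} + \left(1 - 15\right)^{2}\right) + 3465 = \left(- \frac{2}{5} + \left(-14\right)^{2}\right) + 3465 = \left(- \frac{2}{5} + 196\right) + 3465 = \frac{978}{5} + 3465 = \frac{18303}{5}$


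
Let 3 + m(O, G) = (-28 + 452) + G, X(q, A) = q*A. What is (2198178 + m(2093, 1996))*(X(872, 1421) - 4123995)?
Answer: -6348459105385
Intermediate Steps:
X(q, A) = A*q
m(O, G) = 421 + G (m(O, G) = -3 + ((-28 + 452) + G) = -3 + (424 + G) = 421 + G)
(2198178 + m(2093, 1996))*(X(872, 1421) - 4123995) = (2198178 + (421 + 1996))*(1421*872 - 4123995) = (2198178 + 2417)*(1239112 - 4123995) = 2200595*(-2884883) = -6348459105385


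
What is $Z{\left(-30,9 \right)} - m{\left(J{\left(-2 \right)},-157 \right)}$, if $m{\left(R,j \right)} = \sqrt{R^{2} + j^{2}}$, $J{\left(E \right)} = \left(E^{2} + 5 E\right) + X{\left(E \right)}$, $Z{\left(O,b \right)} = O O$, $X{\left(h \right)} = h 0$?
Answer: $900 - \sqrt{24685} \approx 742.89$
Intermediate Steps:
$X{\left(h \right)} = 0$
$Z{\left(O,b \right)} = O^{2}$
$J{\left(E \right)} = E^{2} + 5 E$ ($J{\left(E \right)} = \left(E^{2} + 5 E\right) + 0 = E^{2} + 5 E$)
$Z{\left(-30,9 \right)} - m{\left(J{\left(-2 \right)},-157 \right)} = \left(-30\right)^{2} - \sqrt{\left(- 2 \left(5 - 2\right)\right)^{2} + \left(-157\right)^{2}} = 900 - \sqrt{\left(\left(-2\right) 3\right)^{2} + 24649} = 900 - \sqrt{\left(-6\right)^{2} + 24649} = 900 - \sqrt{36 + 24649} = 900 - \sqrt{24685}$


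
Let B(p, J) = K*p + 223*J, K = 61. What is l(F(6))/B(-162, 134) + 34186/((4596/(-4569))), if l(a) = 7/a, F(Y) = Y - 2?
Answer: -1041305557319/30640000 ≈ -33985.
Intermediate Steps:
F(Y) = -2 + Y
B(p, J) = 61*p + 223*J
l(F(6))/B(-162, 134) + 34186/((4596/(-4569))) = (7/(-2 + 6))/(61*(-162) + 223*134) + 34186/((4596/(-4569))) = (7/4)/(-9882 + 29882) + 34186/((4596*(-1/4569))) = (7*(¼))/20000 + 34186/(-1532/1523) = (7/4)*(1/20000) + 34186*(-1523/1532) = 7/80000 - 26032639/766 = -1041305557319/30640000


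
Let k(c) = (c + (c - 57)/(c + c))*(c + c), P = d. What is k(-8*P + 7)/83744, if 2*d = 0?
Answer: 3/5234 ≈ 0.00057318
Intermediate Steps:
d = 0 (d = (1/2)*0 = 0)
P = 0
k(c) = 2*c*(c + (-57 + c)/(2*c)) (k(c) = (c + (-57 + c)/((2*c)))*(2*c) = (c + (-57 + c)*(1/(2*c)))*(2*c) = (c + (-57 + c)/(2*c))*(2*c) = 2*c*(c + (-57 + c)/(2*c)))
k(-8*P + 7)/83744 = (-57 + (-8*0 + 7) + 2*(-8*0 + 7)**2)/83744 = (-57 + (0 + 7) + 2*(0 + 7)**2)*(1/83744) = (-57 + 7 + 2*7**2)*(1/83744) = (-57 + 7 + 2*49)*(1/83744) = (-57 + 7 + 98)*(1/83744) = 48*(1/83744) = 3/5234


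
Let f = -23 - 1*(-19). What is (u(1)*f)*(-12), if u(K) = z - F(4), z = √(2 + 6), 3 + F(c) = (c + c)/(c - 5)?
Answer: 528 + 96*√2 ≈ 663.76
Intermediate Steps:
F(c) = -3 + 2*c/(-5 + c) (F(c) = -3 + (c + c)/(c - 5) = -3 + (2*c)/(-5 + c) = -3 + 2*c/(-5 + c))
f = -4 (f = -23 + 19 = -4)
z = 2*√2 (z = √8 = 2*√2 ≈ 2.8284)
u(K) = 11 + 2*√2 (u(K) = 2*√2 - (15 - 1*4)/(-5 + 4) = 2*√2 - (15 - 4)/(-1) = 2*√2 - (-1)*11 = 2*√2 - 1*(-11) = 2*√2 + 11 = 11 + 2*√2)
(u(1)*f)*(-12) = ((11 + 2*√2)*(-4))*(-12) = (-44 - 8*√2)*(-12) = 528 + 96*√2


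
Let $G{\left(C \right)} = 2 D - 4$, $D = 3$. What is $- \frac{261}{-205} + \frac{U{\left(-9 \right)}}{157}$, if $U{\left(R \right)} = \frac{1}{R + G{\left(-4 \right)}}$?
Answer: $\frac{286634}{225295} \approx 1.2723$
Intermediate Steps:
$G{\left(C \right)} = 2$ ($G{\left(C \right)} = 2 \cdot 3 - 4 = 6 - 4 = 2$)
$U{\left(R \right)} = \frac{1}{2 + R}$ ($U{\left(R \right)} = \frac{1}{R + 2} = \frac{1}{2 + R}$)
$- \frac{261}{-205} + \frac{U{\left(-9 \right)}}{157} = - \frac{261}{-205} + \frac{1}{\left(2 - 9\right) 157} = \left(-261\right) \left(- \frac{1}{205}\right) + \frac{1}{-7} \cdot \frac{1}{157} = \frac{261}{205} - \frac{1}{1099} = \frac{286634}{225295}$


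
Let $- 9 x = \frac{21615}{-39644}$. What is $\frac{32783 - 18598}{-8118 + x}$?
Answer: $- \frac{153368220}{87771161} \approx -1.7474$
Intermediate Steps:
$x = \frac{655}{10812}$ ($x = - \frac{21615 \frac{1}{-39644}}{9} = - \frac{21615 \left(- \frac{1}{39644}\right)}{9} = \left(- \frac{1}{9}\right) \left(- \frac{1965}{3604}\right) = \frac{655}{10812} \approx 0.060581$)
$\frac{32783 - 18598}{-8118 + x} = \frac{32783 - 18598}{-8118 + \frac{655}{10812}} = \frac{14185}{- \frac{87771161}{10812}} = 14185 \left(- \frac{10812}{87771161}\right) = - \frac{153368220}{87771161}$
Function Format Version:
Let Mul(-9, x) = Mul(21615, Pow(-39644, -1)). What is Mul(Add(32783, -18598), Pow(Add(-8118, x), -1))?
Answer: Rational(-153368220, 87771161) ≈ -1.7474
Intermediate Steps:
x = Rational(655, 10812) (x = Mul(Rational(-1, 9), Mul(21615, Pow(-39644, -1))) = Mul(Rational(-1, 9), Mul(21615, Rational(-1, 39644))) = Mul(Rational(-1, 9), Rational(-1965, 3604)) = Rational(655, 10812) ≈ 0.060581)
Mul(Add(32783, -18598), Pow(Add(-8118, x), -1)) = Mul(Add(32783, -18598), Pow(Add(-8118, Rational(655, 10812)), -1)) = Mul(14185, Pow(Rational(-87771161, 10812), -1)) = Mul(14185, Rational(-10812, 87771161)) = Rational(-153368220, 87771161)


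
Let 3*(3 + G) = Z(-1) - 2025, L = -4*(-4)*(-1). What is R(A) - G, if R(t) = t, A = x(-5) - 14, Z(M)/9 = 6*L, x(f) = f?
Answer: 947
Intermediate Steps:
L = -16 (L = 16*(-1) = -16)
Z(M) = -864 (Z(M) = 9*(6*(-16)) = 9*(-96) = -864)
G = -966 (G = -3 + (-864 - 2025)/3 = -3 + (1/3)*(-2889) = -3 - 963 = -966)
A = -19 (A = -5 - 14 = -19)
R(A) - G = -19 - 1*(-966) = -19 + 966 = 947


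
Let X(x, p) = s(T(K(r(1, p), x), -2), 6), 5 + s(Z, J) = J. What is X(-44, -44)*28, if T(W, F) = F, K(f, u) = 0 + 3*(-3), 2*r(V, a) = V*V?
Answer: 28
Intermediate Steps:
r(V, a) = V**2/2 (r(V, a) = (V*V)/2 = V**2/2)
K(f, u) = -9 (K(f, u) = 0 - 9 = -9)
s(Z, J) = -5 + J
X(x, p) = 1 (X(x, p) = -5 + 6 = 1)
X(-44, -44)*28 = 1*28 = 28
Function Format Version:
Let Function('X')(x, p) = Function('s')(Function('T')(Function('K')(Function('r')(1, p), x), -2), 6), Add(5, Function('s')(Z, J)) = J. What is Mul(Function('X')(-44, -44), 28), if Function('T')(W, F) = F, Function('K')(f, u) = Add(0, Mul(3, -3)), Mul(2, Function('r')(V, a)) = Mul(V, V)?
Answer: 28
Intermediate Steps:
Function('r')(V, a) = Mul(Rational(1, 2), Pow(V, 2)) (Function('r')(V, a) = Mul(Rational(1, 2), Mul(V, V)) = Mul(Rational(1, 2), Pow(V, 2)))
Function('K')(f, u) = -9 (Function('K')(f, u) = Add(0, -9) = -9)
Function('s')(Z, J) = Add(-5, J)
Function('X')(x, p) = 1 (Function('X')(x, p) = Add(-5, 6) = 1)
Mul(Function('X')(-44, -44), 28) = Mul(1, 28) = 28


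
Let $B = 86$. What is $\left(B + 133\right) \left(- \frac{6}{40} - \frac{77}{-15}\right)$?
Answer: $\frac{21827}{20} \approx 1091.3$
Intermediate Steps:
$\left(B + 133\right) \left(- \frac{6}{40} - \frac{77}{-15}\right) = \left(86 + 133\right) \left(- \frac{6}{40} - \frac{77}{-15}\right) = 219 \left(\left(-6\right) \frac{1}{40} - - \frac{77}{15}\right) = 219 \left(- \frac{3}{20} + \frac{77}{15}\right) = 219 \cdot \frac{299}{60} = \frac{21827}{20}$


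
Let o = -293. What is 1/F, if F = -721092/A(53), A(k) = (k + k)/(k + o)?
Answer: 53/86531040 ≈ 6.1250e-7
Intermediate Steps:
A(k) = 2*k/(-293 + k) (A(k) = (k + k)/(k - 293) = (2*k)/(-293 + k) = 2*k/(-293 + k))
F = 86531040/53 (F = -721092/(2*53/(-293 + 53)) = -721092/(2*53/(-240)) = -721092/(2*53*(-1/240)) = -721092/(-53/120) = -721092*(-120/53) = 86531040/53 ≈ 1.6327e+6)
1/F = 1/(86531040/53) = 53/86531040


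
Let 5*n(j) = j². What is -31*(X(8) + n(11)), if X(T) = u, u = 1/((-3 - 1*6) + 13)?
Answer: -15159/20 ≈ -757.95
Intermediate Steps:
n(j) = j²/5
u = ¼ (u = 1/((-3 - 6) + 13) = 1/(-9 + 13) = 1/4 = ¼ ≈ 0.25000)
X(T) = ¼
-31*(X(8) + n(11)) = -31*(¼ + (⅕)*11²) = -31*(¼ + (⅕)*121) = -31*(¼ + 121/5) = -31*489/20 = -15159/20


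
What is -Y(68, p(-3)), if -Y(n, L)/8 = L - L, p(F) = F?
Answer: 0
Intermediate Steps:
Y(n, L) = 0 (Y(n, L) = -8*(L - L) = -8*0 = 0)
-Y(68, p(-3)) = -1*0 = 0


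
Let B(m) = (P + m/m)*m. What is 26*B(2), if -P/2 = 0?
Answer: 52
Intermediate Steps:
P = 0 (P = -2*0 = 0)
B(m) = m (B(m) = (0 + m/m)*m = (0 + 1)*m = 1*m = m)
26*B(2) = 26*2 = 52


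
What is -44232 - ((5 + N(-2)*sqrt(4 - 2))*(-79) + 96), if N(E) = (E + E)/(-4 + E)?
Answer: -43933 + 158*sqrt(2)/3 ≈ -43859.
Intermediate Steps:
N(E) = 2*E/(-4 + E) (N(E) = (2*E)/(-4 + E) = 2*E/(-4 + E))
-44232 - ((5 + N(-2)*sqrt(4 - 2))*(-79) + 96) = -44232 - ((5 + (2*(-2)/(-4 - 2))*sqrt(4 - 2))*(-79) + 96) = -44232 - ((5 + (2*(-2)/(-6))*sqrt(2))*(-79) + 96) = -44232 - ((5 + (2*(-2)*(-1/6))*sqrt(2))*(-79) + 96) = -44232 - ((5 + 2*sqrt(2)/3)*(-79) + 96) = -44232 - ((-395 - 158*sqrt(2)/3) + 96) = -44232 - (-299 - 158*sqrt(2)/3) = -44232 + (299 + 158*sqrt(2)/3) = -43933 + 158*sqrt(2)/3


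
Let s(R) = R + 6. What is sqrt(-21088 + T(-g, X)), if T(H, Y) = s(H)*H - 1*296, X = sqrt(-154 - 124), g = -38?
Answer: 16*I*sqrt(77) ≈ 140.4*I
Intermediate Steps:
X = I*sqrt(278) (X = sqrt(-278) = I*sqrt(278) ≈ 16.673*I)
s(R) = 6 + R
T(H, Y) = -296 + H*(6 + H) (T(H, Y) = (6 + H)*H - 1*296 = H*(6 + H) - 296 = -296 + H*(6 + H))
sqrt(-21088 + T(-g, X)) = sqrt(-21088 + (-296 + (-1*(-38))*(6 - 1*(-38)))) = sqrt(-21088 + (-296 + 38*(6 + 38))) = sqrt(-21088 + (-296 + 38*44)) = sqrt(-21088 + (-296 + 1672)) = sqrt(-21088 + 1376) = sqrt(-19712) = 16*I*sqrt(77)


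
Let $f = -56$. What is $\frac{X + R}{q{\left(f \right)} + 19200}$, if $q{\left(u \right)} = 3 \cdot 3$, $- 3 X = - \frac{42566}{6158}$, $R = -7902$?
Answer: $- \frac{72969491}{177433533} \approx -0.41125$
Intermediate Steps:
$X = \frac{21283}{9237}$ ($X = - \frac{\left(-42566\right) \frac{1}{6158}}{3} = \left(- \frac{1}{3}\right) \left(- \frac{21283}{3079}\right) = \frac{21283}{9237} \approx 2.3041$)
$q{\left(u \right)} = 9$
$\frac{X + R}{q{\left(f \right)} + 19200} = \frac{\frac{21283}{9237} - 7902}{9 + 19200} = - \frac{72969491}{9237 \cdot 19209} = \left(- \frac{72969491}{9237}\right) \frac{1}{19209} = - \frac{72969491}{177433533}$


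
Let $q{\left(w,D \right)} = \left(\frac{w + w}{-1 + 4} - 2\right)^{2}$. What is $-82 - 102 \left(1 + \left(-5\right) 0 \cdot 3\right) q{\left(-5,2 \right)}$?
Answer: $- \frac{8950}{3} \approx -2983.3$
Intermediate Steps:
$q{\left(w,D \right)} = \left(-2 + \frac{2 w}{3}\right)^{2}$ ($q{\left(w,D \right)} = \left(\frac{2 w}{3} - 2\right)^{2} = \left(-2 + \frac{2 w}{3}\right)^{2}$)
$-82 - 102 \left(1 + \left(-5\right) 0 \cdot 3\right) q{\left(-5,2 \right)} = -82 - 102 \left(1 + \left(-5\right) 0 \cdot 3\right) \frac{4 \left(-3 - 5\right)^{2}}{9} = -82 - 102 \left(1 + 0 \cdot 3\right) \frac{4 \left(-8\right)^{2}}{9} = -82 - 102 \left(1 + 0\right) \frac{4}{9} \cdot 64 = -82 - 102 \cdot 1 \cdot \frac{256}{9} = -82 - \frac{8704}{3} = - \frac{8950}{3}$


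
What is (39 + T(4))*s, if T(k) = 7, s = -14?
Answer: -644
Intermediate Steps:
(39 + T(4))*s = (39 + 7)*(-14) = 46*(-14) = -644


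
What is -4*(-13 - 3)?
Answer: 64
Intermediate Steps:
-4*(-13 - 3) = -4*(-16) = 64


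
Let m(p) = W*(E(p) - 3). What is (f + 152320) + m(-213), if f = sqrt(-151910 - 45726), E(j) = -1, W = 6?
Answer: 152296 + 2*I*sqrt(49409) ≈ 1.523e+5 + 444.56*I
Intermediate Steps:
f = 2*I*sqrt(49409) (f = sqrt(-197636) = 2*I*sqrt(49409) ≈ 444.56*I)
m(p) = -24 (m(p) = 6*(-1 - 3) = 6*(-4) = -24)
(f + 152320) + m(-213) = (2*I*sqrt(49409) + 152320) - 24 = (152320 + 2*I*sqrt(49409)) - 24 = 152296 + 2*I*sqrt(49409)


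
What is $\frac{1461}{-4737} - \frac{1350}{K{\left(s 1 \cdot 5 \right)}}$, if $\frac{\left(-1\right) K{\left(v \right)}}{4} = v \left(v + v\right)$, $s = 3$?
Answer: $\frac{2789}{6316} \approx 0.44158$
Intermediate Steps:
$K{\left(v \right)} = - 8 v^{2}$ ($K{\left(v \right)} = - 4 v \left(v + v\right) = - 4 v 2 v = - 4 \cdot 2 v^{2} = - 8 v^{2}$)
$\frac{1461}{-4737} - \frac{1350}{K{\left(s 1 \cdot 5 \right)}} = \frac{1461}{-4737} - \frac{1350}{\left(-8\right) \left(3 \cdot 1 \cdot 5\right)^{2}} = 1461 \left(- \frac{1}{4737}\right) - \frac{1350}{\left(-8\right) \left(3 \cdot 5\right)^{2}} = - \frac{487}{1579} - \frac{1350}{\left(-8\right) 15^{2}} = - \frac{487}{1579} - \frac{1350}{\left(-8\right) 225} = - \frac{487}{1579} - \frac{1350}{-1800} = - \frac{487}{1579} - - \frac{3}{4} = - \frac{487}{1579} + \frac{3}{4} = \frac{2789}{6316}$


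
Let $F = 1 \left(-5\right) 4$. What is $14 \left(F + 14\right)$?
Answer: $-84$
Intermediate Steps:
$F = -20$ ($F = \left(-5\right) 4 = -20$)
$14 \left(F + 14\right) = 14 \left(-20 + 14\right) = 14 \left(-6\right) = -84$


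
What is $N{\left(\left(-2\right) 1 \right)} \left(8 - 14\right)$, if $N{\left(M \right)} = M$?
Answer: $12$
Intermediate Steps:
$N{\left(\left(-2\right) 1 \right)} \left(8 - 14\right) = \left(-2\right) 1 \left(8 - 14\right) = \left(-2\right) \left(-6\right) = 12$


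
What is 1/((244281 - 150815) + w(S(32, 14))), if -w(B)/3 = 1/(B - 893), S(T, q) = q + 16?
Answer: 863/80661161 ≈ 1.0699e-5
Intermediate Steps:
S(T, q) = 16 + q
w(B) = -3/(-893 + B) (w(B) = -3/(B - 893) = -3/(-893 + B))
1/((244281 - 150815) + w(S(32, 14))) = 1/((244281 - 150815) - 3/(-893 + (16 + 14))) = 1/(93466 - 3/(-893 + 30)) = 1/(93466 - 3/(-863)) = 1/(93466 - 3*(-1/863)) = 1/(93466 + 3/863) = 1/(80661161/863) = 863/80661161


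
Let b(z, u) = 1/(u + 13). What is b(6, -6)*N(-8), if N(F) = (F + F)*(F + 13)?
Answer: -80/7 ≈ -11.429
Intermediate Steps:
b(z, u) = 1/(13 + u)
N(F) = 2*F*(13 + F) (N(F) = (2*F)*(13 + F) = 2*F*(13 + F))
b(6, -6)*N(-8) = (2*(-8)*(13 - 8))/(13 - 6) = (2*(-8)*5)/7 = (1/7)*(-80) = -80/7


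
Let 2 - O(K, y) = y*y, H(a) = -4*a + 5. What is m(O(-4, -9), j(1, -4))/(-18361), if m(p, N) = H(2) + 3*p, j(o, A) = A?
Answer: 240/18361 ≈ 0.013071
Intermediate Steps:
H(a) = 5 - 4*a
O(K, y) = 2 - y² (O(K, y) = 2 - y*y = 2 - y²)
m(p, N) = -3 + 3*p (m(p, N) = (5 - 4*2) + 3*p = (5 - 8) + 3*p = -3 + 3*p)
m(O(-4, -9), j(1, -4))/(-18361) = (-3 + 3*(2 - 1*(-9)²))/(-18361) = (-3 + 3*(2 - 1*81))*(-1/18361) = (-3 + 3*(2 - 81))*(-1/18361) = (-3 + 3*(-79))*(-1/18361) = (-3 - 237)*(-1/18361) = -240*(-1/18361) = 240/18361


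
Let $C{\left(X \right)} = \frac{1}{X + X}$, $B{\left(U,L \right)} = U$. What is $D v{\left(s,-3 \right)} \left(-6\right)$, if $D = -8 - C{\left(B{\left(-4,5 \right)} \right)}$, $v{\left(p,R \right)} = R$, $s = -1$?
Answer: $- \frac{567}{4} \approx -141.75$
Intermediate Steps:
$C{\left(X \right)} = \frac{1}{2 X}$
$D = - \frac{63}{8}$ ($D = -8 - \frac{1}{2 \left(-4\right)} = -8 - \frac{1}{2} \left(- \frac{1}{4}\right) = -8 - - \frac{1}{8} = -8 + \frac{1}{8} = - \frac{63}{8} \approx -7.875$)
$D v{\left(s,-3 \right)} \left(-6\right) = \left(- \frac{63}{8}\right) \left(-3\right) \left(-6\right) = \frac{189}{8} \left(-6\right) = - \frac{567}{4}$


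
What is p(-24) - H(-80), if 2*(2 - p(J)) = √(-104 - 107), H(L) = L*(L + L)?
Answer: -12798 - I*√211/2 ≈ -12798.0 - 7.2629*I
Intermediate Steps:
H(L) = 2*L² (H(L) = L*(2*L) = 2*L²)
p(J) = 2 - I*√211/2 (p(J) = 2 - √(-104 - 107)/2 = 2 - I*√211/2)
p(-24) - H(-80) = (2 - I*√211/2) - 2*(-80)² = (2 - I*√211/2) - 2*6400 = (2 - I*√211/2) - 1*12800 = (2 - I*√211/2) - 12800 = -12798 - I*√211/2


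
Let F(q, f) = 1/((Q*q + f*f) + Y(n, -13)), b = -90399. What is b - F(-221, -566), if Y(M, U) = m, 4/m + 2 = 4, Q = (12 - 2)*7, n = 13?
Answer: -27561570313/304888 ≈ -90399.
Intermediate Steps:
Q = 70 (Q = 10*7 = 70)
m = 2 (m = 4/(-2 + 4) = 4/2 = 4*(1/2) = 2)
Y(M, U) = 2
F(q, f) = 1/(2 + f**2 + 70*q) (F(q, f) = 1/((70*q + f*f) + 2) = 1/((70*q + f**2) + 2) = 1/((f**2 + 70*q) + 2) = 1/(2 + f**2 + 70*q))
b - F(-221, -566) = -90399 - 1/(2 + (-566)**2 + 70*(-221)) = -90399 - 1/(2 + 320356 - 15470) = -90399 - 1/304888 = -27561570313/304888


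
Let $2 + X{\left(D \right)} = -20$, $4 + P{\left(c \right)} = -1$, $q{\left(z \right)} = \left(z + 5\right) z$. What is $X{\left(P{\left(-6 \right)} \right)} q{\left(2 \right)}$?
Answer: $-308$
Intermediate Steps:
$q{\left(z \right)} = z \left(5 + z\right)$ ($q{\left(z \right)} = \left(5 + z\right) z = z \left(5 + z\right)$)
$P{\left(c \right)} = -5$ ($P{\left(c \right)} = -4 - 1 = -5$)
$X{\left(D \right)} = -22$ ($X{\left(D \right)} = -2 - 20 = -22$)
$X{\left(P{\left(-6 \right)} \right)} q{\left(2 \right)} = - 22 \cdot 2 \left(5 + 2\right) = - 22 \cdot 2 \cdot 7 = \left(-22\right) 14 = -308$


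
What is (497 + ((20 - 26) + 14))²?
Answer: 255025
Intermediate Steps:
(497 + ((20 - 26) + 14))² = (497 + (-6 + 14))² = (497 + 8)² = 505² = 255025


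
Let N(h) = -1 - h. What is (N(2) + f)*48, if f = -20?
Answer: -1104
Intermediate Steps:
(N(2) + f)*48 = ((-1 - 1*2) - 20)*48 = ((-1 - 2) - 20)*48 = (-3 - 20)*48 = -23*48 = -1104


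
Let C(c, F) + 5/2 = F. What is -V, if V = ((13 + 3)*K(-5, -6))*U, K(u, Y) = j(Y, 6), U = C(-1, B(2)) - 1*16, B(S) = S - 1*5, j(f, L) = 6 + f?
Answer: 0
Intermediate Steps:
B(S) = -5 + S (B(S) = S - 5 = -5 + S)
C(c, F) = -5/2 + F
U = -43/2 (U = (-5/2 + (-5 + 2)) - 1*16 = (-5/2 - 3) - 16 = -11/2 - 16 = -43/2 ≈ -21.500)
K(u, Y) = 6 + Y
V = 0 (V = ((13 + 3)*(6 - 6))*(-43/2) = (16*0)*(-43/2) = 0*(-43/2) = 0)
-V = -1*0 = 0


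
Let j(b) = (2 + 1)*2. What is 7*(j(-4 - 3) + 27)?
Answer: 231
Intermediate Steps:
j(b) = 6 (j(b) = 3*2 = 6)
7*(j(-4 - 3) + 27) = 7*(6 + 27) = 7*33 = 231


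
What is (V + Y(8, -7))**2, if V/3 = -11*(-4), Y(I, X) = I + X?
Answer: 17689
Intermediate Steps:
V = 132 (V = 3*(-11*(-4)) = 3*44 = 132)
(V + Y(8, -7))**2 = (132 + (8 - 7))**2 = (132 + 1)**2 = 133**2 = 17689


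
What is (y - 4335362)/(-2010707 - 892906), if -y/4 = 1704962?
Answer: 11155210/2903613 ≈ 3.8418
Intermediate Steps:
y = -6819848 (y = -4*1704962 = -6819848)
(y - 4335362)/(-2010707 - 892906) = (-6819848 - 4335362)/(-2010707 - 892906) = -11155210/(-2903613) = -11155210*(-1/2903613) = 11155210/2903613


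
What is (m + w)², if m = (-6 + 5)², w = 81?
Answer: 6724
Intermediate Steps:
m = 1 (m = (-1)² = 1)
(m + w)² = (1 + 81)² = 82² = 6724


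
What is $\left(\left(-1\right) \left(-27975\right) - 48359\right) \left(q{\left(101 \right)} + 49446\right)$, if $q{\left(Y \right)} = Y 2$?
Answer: $-1012024832$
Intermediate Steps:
$q{\left(Y \right)} = 2 Y$
$\left(\left(-1\right) \left(-27975\right) - 48359\right) \left(q{\left(101 \right)} + 49446\right) = \left(\left(-1\right) \left(-27975\right) - 48359\right) \left(2 \cdot 101 + 49446\right) = \left(27975 - 48359\right) \left(202 + 49446\right) = \left(-20384\right) 49648 = -1012024832$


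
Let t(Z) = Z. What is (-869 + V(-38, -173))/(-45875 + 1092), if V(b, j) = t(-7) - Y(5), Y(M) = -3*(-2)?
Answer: 882/44783 ≈ 0.019695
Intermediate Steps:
Y(M) = 6
V(b, j) = -13 (V(b, j) = -7 - 1*6 = -7 - 6 = -13)
(-869 + V(-38, -173))/(-45875 + 1092) = (-869 - 13)/(-45875 + 1092) = -882/(-44783) = -882*(-1/44783) = 882/44783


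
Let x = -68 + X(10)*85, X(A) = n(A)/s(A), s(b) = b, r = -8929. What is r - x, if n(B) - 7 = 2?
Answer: -17875/2 ≈ -8937.5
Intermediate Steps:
n(B) = 9 (n(B) = 7 + 2 = 9)
X(A) = 9/A
x = 17/2 (x = -68 + (9/10)*85 = -68 + 153/2 = 17/2 ≈ 8.5000)
r - x = -8929 - 1*17/2 = -8929 - 17/2 = -17875/2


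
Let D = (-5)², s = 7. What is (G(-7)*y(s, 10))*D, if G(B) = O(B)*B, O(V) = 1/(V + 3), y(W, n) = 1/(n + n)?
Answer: 35/16 ≈ 2.1875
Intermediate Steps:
y(W, n) = 1/(2*n)
O(V) = 1/(3 + V)
G(B) = B/(3 + B)
D = 25
(G(-7)*y(s, 10))*D = ((-7/(3 - 7))*((½)/10))*25 = ((-7/(-4))*((½)*(⅒)))*25 = (-7*(-¼)*(1/20))*25 = ((7/4)*(1/20))*25 = (7/80)*25 = 35/16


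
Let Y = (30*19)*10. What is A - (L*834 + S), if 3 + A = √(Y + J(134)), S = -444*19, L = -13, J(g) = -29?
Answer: 19275 + √5671 ≈ 19350.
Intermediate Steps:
Y = 5700 (Y = 570*10 = 5700)
S = -8436
A = -3 + √5671 (A = -3 + √(5700 - 29) = -3 + √5671 ≈ 72.306)
A - (L*834 + S) = (-3 + √5671) - (-13*834 - 8436) = (-3 + √5671) - (-10842 - 8436) = (-3 + √5671) - 1*(-19278) = (-3 + √5671) + 19278 = 19275 + √5671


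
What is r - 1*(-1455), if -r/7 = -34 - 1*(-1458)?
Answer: -8513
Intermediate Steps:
r = -9968 (r = -7*(-34 - 1*(-1458)) = -7*(-34 + 1458) = -7*1424 = -9968)
r - 1*(-1455) = -9968 - 1*(-1455) = -9968 + 1455 = -8513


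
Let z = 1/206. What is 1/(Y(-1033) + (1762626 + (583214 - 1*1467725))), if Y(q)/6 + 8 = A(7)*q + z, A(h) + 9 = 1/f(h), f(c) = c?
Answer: 721/672666756 ≈ 1.0719e-6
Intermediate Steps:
z = 1/206 ≈ 0.0048544
A(h) = -9 + 1/h
Y(q) = -4941/103 - 372*q/7 (Y(q) = -48 + 6*((-9 + 1/7)*q + 1/206) = -48 + 6*(-62*q/7 + 1/206) = -48 + 6*(1/206 - 62*q/7) = -48 + (3/103 - 372*q/7) = -4941/103 - 372*q/7)
1/(Y(-1033) + (1762626 + (583214 - 1*1467725))) = 1/((-4941/103 - 372/7*(-1033)) + (1762626 + (583214 - 1*1467725))) = 1/((-4941/103 + 384276/7) + (1762626 + (583214 - 1467725))) = 1/(39545841/721 + (1762626 - 884511)) = 1/(39545841/721 + 878115) = 1/(672666756/721) = 721/672666756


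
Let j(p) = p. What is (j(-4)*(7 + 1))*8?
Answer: -256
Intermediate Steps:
(j(-4)*(7 + 1))*8 = -4*(7 + 1)*8 = -4*8*8 = -32*8 = -256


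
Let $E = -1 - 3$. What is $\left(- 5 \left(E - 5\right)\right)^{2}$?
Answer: $2025$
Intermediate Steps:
$E = -4$ ($E = -1 - 3 = -4$)
$\left(- 5 \left(E - 5\right)\right)^{2} = \left(- 5 \left(-4 - 5\right)\right)^{2} = \left(\left(-5\right) \left(-9\right)\right)^{2} = 45^{2} = 2025$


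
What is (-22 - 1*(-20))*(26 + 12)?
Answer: -76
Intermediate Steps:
(-22 - 1*(-20))*(26 + 12) = (-22 + 20)*38 = -2*38 = -76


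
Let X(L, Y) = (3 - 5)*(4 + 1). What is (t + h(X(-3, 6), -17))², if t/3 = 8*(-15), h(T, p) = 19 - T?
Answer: 109561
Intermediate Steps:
X(L, Y) = -10 (X(L, Y) = -2*5 = -10)
t = -360 (t = 3*(8*(-15)) = 3*(-120) = -360)
(t + h(X(-3, 6), -17))² = (-360 + (19 - 1*(-10)))² = (-360 + (19 + 10))² = (-360 + 29)² = (-331)² = 109561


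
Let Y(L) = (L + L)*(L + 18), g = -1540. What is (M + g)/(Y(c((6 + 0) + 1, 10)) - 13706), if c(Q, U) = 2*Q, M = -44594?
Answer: 7689/2135 ≈ 3.6014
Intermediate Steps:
Y(L) = 2*L*(18 + L) (Y(L) = (2*L)*(18 + L) = 2*L*(18 + L))
(M + g)/(Y(c((6 + 0) + 1, 10)) - 13706) = (-44594 - 1540)/(2*(2*((6 + 0) + 1))*(18 + 2*((6 + 0) + 1)) - 13706) = -46134/(2*(2*(6 + 1))*(18 + 2*(6 + 1)) - 13706) = -46134/(2*(2*7)*(18 + 2*7) - 13706) = -46134/(2*14*(18 + 14) - 13706) = -46134/(2*14*32 - 13706) = -46134/(896 - 13706) = -46134/(-12810) = -46134*(-1/12810) = 7689/2135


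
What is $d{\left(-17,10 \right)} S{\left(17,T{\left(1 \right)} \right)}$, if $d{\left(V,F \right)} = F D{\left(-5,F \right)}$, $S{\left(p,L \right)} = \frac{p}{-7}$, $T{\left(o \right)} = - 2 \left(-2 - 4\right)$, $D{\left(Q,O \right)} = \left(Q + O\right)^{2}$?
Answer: $- \frac{4250}{7} \approx -607.14$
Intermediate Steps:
$D{\left(Q,O \right)} = \left(O + Q\right)^{2}$
$T{\left(o \right)} = 12$ ($T{\left(o \right)} = \left(-2\right) \left(-6\right) = 12$)
$S{\left(p,L \right)} = - \frac{p}{7}$ ($S{\left(p,L \right)} = p \left(- \frac{1}{7}\right) = - \frac{p}{7}$)
$d{\left(V,F \right)} = F \left(-5 + F\right)^{2}$ ($d{\left(V,F \right)} = F \left(F - 5\right)^{2} = F \left(-5 + F\right)^{2}$)
$d{\left(-17,10 \right)} S{\left(17,T{\left(1 \right)} \right)} = 10 \left(-5 + 10\right)^{2} \left(\left(- \frac{1}{7}\right) 17\right) = 10 \cdot 5^{2} \left(- \frac{17}{7}\right) = 10 \cdot 25 \left(- \frac{17}{7}\right) = 250 \left(- \frac{17}{7}\right) = - \frac{4250}{7}$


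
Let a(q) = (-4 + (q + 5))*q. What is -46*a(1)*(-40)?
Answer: 3680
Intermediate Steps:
a(q) = q*(1 + q) (a(q) = (-4 + (5 + q))*q = (1 + q)*q = q*(1 + q))
-46*a(1)*(-40) = -46*(1 + 1)*(-40) = -46*2*(-40) = -92*(-40) = 3680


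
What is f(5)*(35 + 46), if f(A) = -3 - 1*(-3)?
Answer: 0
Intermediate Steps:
f(A) = 0 (f(A) = -3 + 3 = 0)
f(5)*(35 + 46) = 0*(35 + 46) = 0*81 = 0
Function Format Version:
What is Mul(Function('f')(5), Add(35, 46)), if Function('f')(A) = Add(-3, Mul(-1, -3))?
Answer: 0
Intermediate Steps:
Function('f')(A) = 0 (Function('f')(A) = Add(-3, 3) = 0)
Mul(Function('f')(5), Add(35, 46)) = Mul(0, Add(35, 46)) = Mul(0, 81) = 0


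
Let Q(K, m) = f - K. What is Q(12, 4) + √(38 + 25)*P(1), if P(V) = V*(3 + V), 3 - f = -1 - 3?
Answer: -5 + 12*√7 ≈ 26.749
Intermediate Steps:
f = 7 (f = 3 - (-1 - 3) = 3 - 1*(-4) = 3 + 4 = 7)
Q(K, m) = 7 - K
Q(12, 4) + √(38 + 25)*P(1) = (7 - 1*12) + √(38 + 25)*(1*(3 + 1)) = (7 - 12) + √63*(1*4) = -5 + (3*√7)*4 = -5 + 12*√7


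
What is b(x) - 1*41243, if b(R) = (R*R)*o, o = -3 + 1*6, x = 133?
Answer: 11824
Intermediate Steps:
o = 3 (o = -3 + 6 = 3)
b(R) = 3*R² (b(R) = (R*R)*3 = R²*3 = 3*R²)
b(x) - 1*41243 = 3*133² - 1*41243 = 3*17689 - 41243 = 53067 - 41243 = 11824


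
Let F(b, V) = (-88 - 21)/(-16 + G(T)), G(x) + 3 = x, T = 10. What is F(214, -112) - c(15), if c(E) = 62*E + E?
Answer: -8396/9 ≈ -932.89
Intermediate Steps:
c(E) = 63*E
G(x) = -3 + x
F(b, V) = 109/9 (F(b, V) = (-88 - 21)/(-16 + (-3 + 10)) = -109/(-16 + 7) = -109/(-9) = -109*(-⅑) = 109/9)
F(214, -112) - c(15) = 109/9 - 63*15 = 109/9 - 1*945 = 109/9 - 945 = -8396/9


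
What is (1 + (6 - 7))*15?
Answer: 0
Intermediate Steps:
(1 + (6 - 7))*15 = (1 - 1)*15 = 0*15 = 0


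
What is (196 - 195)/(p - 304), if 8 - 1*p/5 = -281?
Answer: 1/1141 ≈ 0.00087642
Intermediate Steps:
p = 1445 (p = 40 - 5*(-281) = 40 + 1405 = 1445)
(196 - 195)/(p - 304) = (196 - 195)/(1445 - 304) = 1/1141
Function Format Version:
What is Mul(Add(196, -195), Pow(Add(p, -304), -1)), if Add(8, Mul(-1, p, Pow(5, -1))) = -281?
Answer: Rational(1, 1141) ≈ 0.00087642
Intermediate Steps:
p = 1445 (p = Add(40, Mul(-5, -281)) = Add(40, 1405) = 1445)
Mul(Add(196, -195), Pow(Add(p, -304), -1)) = Mul(Add(196, -195), Pow(Add(1445, -304), -1)) = Mul(1, Pow(1141, -1)) = Mul(1, Rational(1, 1141)) = Rational(1, 1141)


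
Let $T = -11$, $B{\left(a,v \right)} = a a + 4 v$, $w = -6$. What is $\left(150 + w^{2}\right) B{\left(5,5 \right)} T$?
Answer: $-92070$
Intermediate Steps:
$B{\left(a,v \right)} = a^{2} + 4 v$
$\left(150 + w^{2}\right) B{\left(5,5 \right)} T = \left(150 + \left(-6\right)^{2}\right) \left(5^{2} + 4 \cdot 5\right) \left(-11\right) = \left(150 + 36\right) \left(25 + 20\right) \left(-11\right) = 186 \cdot 45 \left(-11\right) = 186 \left(-495\right) = -92070$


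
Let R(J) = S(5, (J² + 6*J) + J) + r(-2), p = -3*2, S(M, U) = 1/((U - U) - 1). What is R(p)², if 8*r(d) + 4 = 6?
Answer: 9/16 ≈ 0.56250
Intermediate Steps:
r(d) = ¼ (r(d) = -½ + (⅛)*6 = -½ + ¾ = ¼)
S(M, U) = -1 (S(M, U) = 1/(0 - 1) = 1/(-1) = -1)
p = -6
R(J) = -¾ (R(J) = -1 + ¼ = -¾)
R(p)² = (-¾)² = 9/16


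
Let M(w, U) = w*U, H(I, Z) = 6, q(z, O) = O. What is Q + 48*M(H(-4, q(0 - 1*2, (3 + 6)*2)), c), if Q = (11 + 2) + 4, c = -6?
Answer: -1711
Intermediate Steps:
M(w, U) = U*w
Q = 17 (Q = 13 + 4 = 17)
Q + 48*M(H(-4, q(0 - 1*2, (3 + 6)*2)), c) = 17 + 48*(-6*6) = 17 + 48*(-36) = 17 - 1728 = -1711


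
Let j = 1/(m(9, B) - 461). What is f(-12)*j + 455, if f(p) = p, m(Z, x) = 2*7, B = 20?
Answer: 67799/149 ≈ 455.03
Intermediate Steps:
m(Z, x) = 14
j = -1/447 (j = 1/(14 - 461) = 1/(-447) = -1/447 ≈ -0.0022371)
f(-12)*j + 455 = -12*(-1/447) + 455 = 4/149 + 455 = 67799/149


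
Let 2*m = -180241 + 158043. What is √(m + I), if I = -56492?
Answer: I*√67591 ≈ 259.98*I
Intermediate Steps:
m = -11099 (m = (-180241 + 158043)/2 = (½)*(-22198) = -11099)
√(m + I) = √(-11099 - 56492) = √(-67591) = I*√67591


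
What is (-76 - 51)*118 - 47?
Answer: -15033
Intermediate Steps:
(-76 - 51)*118 - 47 = -127*118 - 47 = -14986 - 47 = -15033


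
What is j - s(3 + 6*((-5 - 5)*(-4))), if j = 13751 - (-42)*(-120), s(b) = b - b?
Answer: 8711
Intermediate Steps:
s(b) = 0
j = 8711 (j = 13751 - 1*5040 = 13751 - 5040 = 8711)
j - s(3 + 6*((-5 - 5)*(-4))) = 8711 - 1*0 = 8711 + 0 = 8711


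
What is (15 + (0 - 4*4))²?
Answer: 1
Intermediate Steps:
(15 + (0 - 4*4))² = (15 + (0 - 16))² = (15 - 16)² = (-1)² = 1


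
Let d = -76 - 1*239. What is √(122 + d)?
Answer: I*√193 ≈ 13.892*I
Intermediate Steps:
d = -315 (d = -76 - 239 = -315)
√(122 + d) = √(122 - 315) = √(-193) = I*√193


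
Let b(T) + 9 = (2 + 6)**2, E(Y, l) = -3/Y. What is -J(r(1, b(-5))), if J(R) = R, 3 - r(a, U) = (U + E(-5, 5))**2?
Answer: 77209/25 ≈ 3088.4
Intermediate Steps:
b(T) = 55 (b(T) = -9 + (2 + 6)**2 = -9 + 8**2 = -9 + 64 = 55)
r(a, U) = 3 - (3/5 + U)**2 (r(a, U) = 3 - (U - 3/(-5))**2 = 3 - (U - 3*(-1/5))**2 = 3 - (U + 3/5)**2 = 3 - (3/5 + U)**2)
-J(r(1, b(-5))) = -(3 - (3 + 5*55)**2/25) = -(3 - (3 + 275)**2/25) = -(3 - 1/25*278**2) = -(3 - 1/25*77284) = -(3 - 77284/25) = -1*(-77209/25) = 77209/25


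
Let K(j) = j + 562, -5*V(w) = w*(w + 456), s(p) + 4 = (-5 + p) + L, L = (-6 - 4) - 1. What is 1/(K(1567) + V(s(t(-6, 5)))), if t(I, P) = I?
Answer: 1/4365 ≈ 0.00022910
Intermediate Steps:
L = -11 (L = -10 - 1 = -11)
s(p) = -20 + p (s(p) = -4 + ((-5 + p) - 11) = -4 + (-16 + p) = -20 + p)
V(w) = -w*(456 + w)/5 (V(w) = -w*(w + 456)/5 = -w*(456 + w)/5)
K(j) = 562 + j
1/(K(1567) + V(s(t(-6, 5)))) = 1/((562 + 1567) - (-20 - 6)*(456 + (-20 - 6))/5) = 1/(2129 - ⅕*(-26)*(456 - 26)) = 1/(2129 - ⅕*(-26)*430) = 1/(2129 + 2236) = 1/4365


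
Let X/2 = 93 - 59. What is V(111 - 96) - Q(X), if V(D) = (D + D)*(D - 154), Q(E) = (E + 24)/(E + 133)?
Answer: -838262/201 ≈ -4170.5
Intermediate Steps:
X = 68 (X = 2*(93 - 59) = 2*34 = 68)
Q(E) = (24 + E)/(133 + E)
V(D) = 2*D*(-154 + D) (V(D) = (2*D)*(-154 + D) = 2*D*(-154 + D))
V(111 - 96) - Q(X) = 2*(111 - 96)*(-154 + (111 - 96)) - (24 + 68)/(133 + 68) = 2*15*(-154 + 15) - 92/201 = 2*15*(-139) - 92/201 = -4170 - 1*92/201 = -4170 - 92/201 = -838262/201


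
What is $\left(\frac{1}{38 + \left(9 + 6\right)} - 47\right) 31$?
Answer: $- \frac{77190}{53} \approx -1456.4$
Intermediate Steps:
$\left(\frac{1}{38 + \left(9 + 6\right)} - 47\right) 31 = \left(\frac{1}{38 + 15} - 47\right) 31 = \left(\frac{1}{53} - 47\right) 31 = \left(- \frac{2490}{53}\right) 31 = - \frac{77190}{53}$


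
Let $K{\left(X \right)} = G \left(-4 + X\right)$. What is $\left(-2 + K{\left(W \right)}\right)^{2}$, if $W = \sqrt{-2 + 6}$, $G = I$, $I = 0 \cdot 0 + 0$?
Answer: $4$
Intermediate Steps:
$I = 0$ ($I = 0 + 0 = 0$)
$G = 0$
$W = 2$ ($W = \sqrt{4} = 2$)
$K{\left(X \right)} = 0$ ($K{\left(X \right)} = 0 \left(-4 + X\right) = 0$)
$\left(-2 + K{\left(W \right)}\right)^{2} = \left(-2 + 0\right)^{2} = \left(-2\right)^{2} = 4$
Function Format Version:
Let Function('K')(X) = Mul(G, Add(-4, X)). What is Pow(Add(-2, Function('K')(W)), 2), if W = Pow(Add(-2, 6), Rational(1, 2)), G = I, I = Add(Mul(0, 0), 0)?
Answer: 4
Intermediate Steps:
I = 0 (I = Add(0, 0) = 0)
G = 0
W = 2 (W = Pow(4, Rational(1, 2)) = 2)
Function('K')(X) = 0 (Function('K')(X) = Mul(0, Add(-4, X)) = 0)
Pow(Add(-2, Function('K')(W)), 2) = Pow(Add(-2, 0), 2) = Pow(-2, 2) = 4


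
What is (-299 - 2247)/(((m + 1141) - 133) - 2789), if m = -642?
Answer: 2546/2423 ≈ 1.0508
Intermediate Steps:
(-299 - 2247)/(((m + 1141) - 133) - 2789) = (-299 - 2247)/(((-642 + 1141) - 133) - 2789) = -2546/((499 - 133) - 2789) = -2546/(366 - 2789) = -2546/(-2423) = -2546*(-1/2423) = 2546/2423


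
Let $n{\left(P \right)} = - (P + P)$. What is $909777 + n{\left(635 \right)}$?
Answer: $908507$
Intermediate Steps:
$n{\left(P \right)} = - 2 P$
$909777 + n{\left(635 \right)} = 909777 - 1270 = 908507$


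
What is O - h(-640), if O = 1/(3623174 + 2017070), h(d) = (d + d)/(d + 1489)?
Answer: 7219513169/4788567156 ≈ 1.5077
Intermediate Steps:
h(d) = 2*d/(1489 + d) (h(d) = (2*d)/(1489 + d) = 2*d/(1489 + d))
O = 1/5640244 ≈ 1.7730e-7
O - h(-640) = 1/5640244 - 2*(-640)/(1489 - 640) = 1/5640244 - 2*(-640)/849 = 1/5640244 - 1*(-1280/849) = 1/5640244 + 1280/849 = 7219513169/4788567156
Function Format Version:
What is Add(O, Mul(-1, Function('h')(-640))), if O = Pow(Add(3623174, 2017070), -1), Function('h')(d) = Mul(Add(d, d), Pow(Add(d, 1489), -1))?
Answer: Rational(7219513169, 4788567156) ≈ 1.5077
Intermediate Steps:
Function('h')(d) = Mul(2, d, Pow(Add(1489, d), -1)) (Function('h')(d) = Mul(Mul(2, d), Pow(Add(1489, d), -1)) = Mul(2, d, Pow(Add(1489, d), -1)))
O = Rational(1, 5640244) (O = Pow(5640244, -1) = Rational(1, 5640244) ≈ 1.7730e-7)
Add(O, Mul(-1, Function('h')(-640))) = Add(Rational(1, 5640244), Mul(-1, Mul(2, -640, Pow(Add(1489, -640), -1)))) = Add(Rational(1, 5640244), Mul(-1, Mul(2, -640, Pow(849, -1)))) = Add(Rational(1, 5640244), Mul(-1, Mul(2, -640, Rational(1, 849)))) = Add(Rational(1, 5640244), Mul(-1, Rational(-1280, 849))) = Add(Rational(1, 5640244), Rational(1280, 849)) = Rational(7219513169, 4788567156)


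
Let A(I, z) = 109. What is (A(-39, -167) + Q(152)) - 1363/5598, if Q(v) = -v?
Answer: -242077/5598 ≈ -43.243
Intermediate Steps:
(A(-39, -167) + Q(152)) - 1363/5598 = (109 - 1*152) - 1363/5598 = (109 - 152) - 1363*1/5598 = -43 - 1363/5598 = -242077/5598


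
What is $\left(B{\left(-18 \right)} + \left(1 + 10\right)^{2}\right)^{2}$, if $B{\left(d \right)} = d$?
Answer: $10609$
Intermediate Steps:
$\left(B{\left(-18 \right)} + \left(1 + 10\right)^{2}\right)^{2} = \left(-18 + \left(1 + 10\right)^{2}\right)^{2} = \left(-18 + 11^{2}\right)^{2} = \left(-18 + 121\right)^{2} = 103^{2} = 10609$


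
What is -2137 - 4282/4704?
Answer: -5028365/2352 ≈ -2137.9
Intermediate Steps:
-2137 - 4282/4704 = -2137 - 1*2141/2352 = -2137 - 2141/2352 = -5028365/2352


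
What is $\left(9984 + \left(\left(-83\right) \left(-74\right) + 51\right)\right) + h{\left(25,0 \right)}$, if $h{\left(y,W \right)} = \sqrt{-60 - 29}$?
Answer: $16177 + i \sqrt{89} \approx 16177.0 + 9.434 i$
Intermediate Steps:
$h{\left(y,W \right)} = i \sqrt{89}$ ($h{\left(y,W \right)} = \sqrt{-89} = i \sqrt{89}$)
$\left(9984 + \left(\left(-83\right) \left(-74\right) + 51\right)\right) + h{\left(25,0 \right)} = \left(9984 + \left(\left(-83\right) \left(-74\right) + 51\right)\right) + i \sqrt{89} = \left(9984 + \left(6142 + 51\right)\right) + i \sqrt{89} = \left(9984 + 6193\right) + i \sqrt{89} = 16177 + i \sqrt{89}$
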